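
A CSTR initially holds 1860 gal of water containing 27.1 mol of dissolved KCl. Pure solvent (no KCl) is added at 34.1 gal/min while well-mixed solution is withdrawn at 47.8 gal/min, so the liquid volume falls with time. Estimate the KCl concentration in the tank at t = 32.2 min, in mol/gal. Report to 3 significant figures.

0.00743 mol/gal

Total volume: dV/dt = Q_in − Q_out = -13.700 gal/min, so V(t) = 1860 − 13.700 t and V(32.2) = 1418.9 gal.
Species balance (pure solvent in): dm/dt = −Q_out · m/V(t).
dm/m = −Q_out dt/(V₀ − 13.700 t); integrating gives ln(m/m₀) = −(Q_out/(Q_in−Q_out)) ln(V/V₀).
m = m₀ (V₀/V)^(Q_out/(Q_in−Q_out)) = 27.1 × (1860/1418.9)^(-3.4891) = 10.538 mol.
C = m/V = 10.538/1418.9 = 0.0074269 mol/gal.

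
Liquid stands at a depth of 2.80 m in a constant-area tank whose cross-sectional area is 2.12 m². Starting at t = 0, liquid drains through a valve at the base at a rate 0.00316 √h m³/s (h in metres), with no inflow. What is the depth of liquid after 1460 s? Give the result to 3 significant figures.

A dh/dt = −Q_out = −0.00316 √h.
Separate and integrate: 2(√h − √h₀) = −(0.00316/A) t.
√h = √2.80 − 0.00316·1460/(2·2.12) = 1.6733 − 1.0881 = 0.58521.
h = 0.58521² = 0.34247 m.

0.342 m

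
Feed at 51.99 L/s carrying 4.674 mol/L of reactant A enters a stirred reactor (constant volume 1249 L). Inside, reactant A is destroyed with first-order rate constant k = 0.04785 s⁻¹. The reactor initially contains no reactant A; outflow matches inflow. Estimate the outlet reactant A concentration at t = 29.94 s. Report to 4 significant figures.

2.025 mol/L

Accumulation = in − out − consumed: V dC/dt = Q C_in − Q C − k V C.
dC/dt = (Q/V) C_in − (Q/V + k) C; effective rate a = Q/V + k = 0.0416253 + 0.04785 = 0.0894753 s⁻¹.
C_ss = Q C_in/(Q + kV) = 2.17442 mol/L; C(t) = C_ss + (C₀ − C_ss) e^(−a t).
C(29.94) = 2.17442 + (-2.17442)·e^(−0.0894753·29.94) = 2.17442 + (-2.17442)·0.0686393 = 2.02517 mol/L.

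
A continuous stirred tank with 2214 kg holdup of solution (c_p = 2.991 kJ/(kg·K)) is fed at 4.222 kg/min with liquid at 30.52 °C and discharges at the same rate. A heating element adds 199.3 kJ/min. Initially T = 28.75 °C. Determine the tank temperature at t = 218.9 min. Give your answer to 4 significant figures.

M c_p dT/dt = ṁ c_p (T_in − T) + Q̇.
τ = M/ṁ = 524.396 min; T_ss = T_in + Q̇/(ṁ c_p) = 30.52 + 199.3/(4.222·2.991) = 46.3024 °C.
This is linear first-order; T(t) = T_ss + (T₀ − T_ss) e^(−t/τ).
T(218.9) = 46.3024 + (-17.5524)·e^(−218.9/524.396) = 46.3024 + (-17.5524)·0.658736 = 34.7400 °C.

34.74 °C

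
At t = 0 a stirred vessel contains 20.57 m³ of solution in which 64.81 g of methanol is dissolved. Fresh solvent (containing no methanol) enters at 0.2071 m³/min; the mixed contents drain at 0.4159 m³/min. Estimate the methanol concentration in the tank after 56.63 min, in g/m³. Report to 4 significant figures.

Total volume: dV/dt = Q_in − Q_out = -0.208800 m³/min, so V(t) = 20.57 − 0.208800 t and V(56.63) = 8.74566 m³.
Species balance (pure solvent in): dm/dt = −Q_out · m/V(t).
Separate: dm/m = −Q_out dt/V(t) ⇒ ln(m/m₀) = −(Q_out/(Q_in−Q_out)) ln(V/V₀).
m = m₀ (V₀/V)^(Q_out/(Q_in−Q_out)) = 64.81 × (20.57/8.74566)^(-1.99186) = 11.7973 g.
C = m/V = 11.7973/8.74566 = 1.34893 g/m³.

1.349 g/m³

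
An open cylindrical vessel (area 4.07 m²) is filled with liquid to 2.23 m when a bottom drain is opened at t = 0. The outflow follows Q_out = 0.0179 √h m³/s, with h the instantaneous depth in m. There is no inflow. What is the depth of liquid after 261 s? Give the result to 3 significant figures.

0.845 m

A dh/dt = −Q_out = −0.0179 √h.
∫ h^(−1/2) dh = −(0.0179/A) ∫ dt, giving 2√h = 2√h₀ − (0.0179/A) t.
√h = √2.23 − 0.0179·261/(2·4.07) = 1.4933 − 0.57394 = 0.91937.
h = 0.91937² = 0.84525 m.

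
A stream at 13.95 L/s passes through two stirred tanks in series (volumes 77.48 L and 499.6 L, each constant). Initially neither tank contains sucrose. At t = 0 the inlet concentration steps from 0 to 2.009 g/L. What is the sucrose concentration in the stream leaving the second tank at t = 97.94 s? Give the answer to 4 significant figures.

1.855 g/L

Time constants: τᵢ = Vᵢ/Q for each well-mixed tank.
τ₁ = 77.48/13.95 = 5.55412 s; τ₂ = 499.6/13.95 = 35.8136 s.
Tank 1: C₁ = C_in(1 − e^(−t/τ₁)). Tank 2 (τ₁ ≠ τ₂): C₂ = C_in[1 − (τ₁ e^(−t/τ₁) − τ₂ e^(−t/τ₂))/(τ₁ − τ₂)].
At t = 97.94: e^(−t/τ₁) = 2.19664e-08, e^(−t/τ₂) = 0.0649126.
C₂ = 2.009·[1 − (5.55412·2.19664e-08 − 35.8136·0.0649126)/(-30.2595)] = 2.009·0.923173 = 1.85465 g/L.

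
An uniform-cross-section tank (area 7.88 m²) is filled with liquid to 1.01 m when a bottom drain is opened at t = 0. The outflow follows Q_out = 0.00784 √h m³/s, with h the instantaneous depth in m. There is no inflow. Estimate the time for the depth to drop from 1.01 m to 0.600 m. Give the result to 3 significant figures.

With no inflow, A dh/dt = −0.00784 √h.
Separate and integrate: 2(√h − √h₀) = −(0.00784/A) t.
t = 2A(√h₀ − √h)/0.00784 = 2·7.88·(√1.01 − √0.600)/0.00784
  = 15.760 × (1.0050 − 0.77460) / 0.00784 = 463.13 s.

463 s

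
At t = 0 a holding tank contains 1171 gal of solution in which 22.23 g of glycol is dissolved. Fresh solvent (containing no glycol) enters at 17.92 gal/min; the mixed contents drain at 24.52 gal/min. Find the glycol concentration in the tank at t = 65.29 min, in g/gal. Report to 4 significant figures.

Let m(t) be the amount of glycol. Volume: V(t) = V₀ + (Q_in − Q_out) t = 1171 − 6.60000 t; V(65.29) = 740.086 gal.
Species balance (pure solvent in): dm/dt = −Q_out · m/V(t).
dm/m = −Q_out dt/(V₀ − 6.60000 t); integrating gives ln(m/m₀) = −(Q_out/(Q_in−Q_out)) ln(V/V₀).
m = m₀ (V₀/V)^(Q_out/(Q_in−Q_out)) = 22.23 × (1171/740.086)^(-3.71515) = 4.04207 g.
C = m/V = 4.04207/740.086 = 0.00546162 g/gal.

0.005462 g/gal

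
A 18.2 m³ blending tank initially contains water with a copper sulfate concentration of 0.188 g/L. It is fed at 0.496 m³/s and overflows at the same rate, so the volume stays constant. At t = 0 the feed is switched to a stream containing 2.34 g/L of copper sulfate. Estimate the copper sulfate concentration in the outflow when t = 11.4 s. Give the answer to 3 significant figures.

0.763 g/L

Unsteady species balance (constant V, well mixed): V dC/dt = Q(C_in − C).
Time constant τ = V/Q = 18.2/0.496 = 36.694 s.
Solution: C(t) = C_in + (C₀ − C_in) e^(−t/τ).
C(11.4) = 2.34 + (0.188 − 2.34)·e^(−11.4/36.694) = 2.34 + (-2.1520)·0.73295 = 0.76270 g/L.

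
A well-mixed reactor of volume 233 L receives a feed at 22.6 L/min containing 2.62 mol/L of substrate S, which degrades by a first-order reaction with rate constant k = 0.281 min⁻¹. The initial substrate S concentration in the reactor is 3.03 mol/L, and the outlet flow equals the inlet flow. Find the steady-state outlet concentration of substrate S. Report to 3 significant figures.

0.672 mol/L

Accumulation = in − out − consumed: V dC/dt = Q C_in − Q C − k V C.
Steady state (dC/dt = 0): C_ss = Q C_in/(Q + kV) = C_in/(1 + kV/Q).
C_ss = 22.6·2.62/(22.6 + 0.281·233) = 59.212/88.073 = 0.67231 mol/L.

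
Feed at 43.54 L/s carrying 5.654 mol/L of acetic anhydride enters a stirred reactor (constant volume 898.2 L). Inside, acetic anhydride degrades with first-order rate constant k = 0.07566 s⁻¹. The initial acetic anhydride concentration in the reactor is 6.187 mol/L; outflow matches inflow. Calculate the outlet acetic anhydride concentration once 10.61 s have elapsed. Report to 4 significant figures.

Species balance: V dC/dt = Q C_in − Q C − k V C.
This is linear with rate a = Q/V + k = 0.124135 s⁻¹.
C_ss = Q C_in/(Q + kV) = 2.20789 mol/L; C(t) = C_ss + (C₀ − C_ss) e^(−a t).
C(10.61) = 2.20789 + (3.97911)·e^(−0.124135·10.61) = 2.20789 + (3.97911)·0.267919 = 3.27397 mol/L.

3.274 mol/L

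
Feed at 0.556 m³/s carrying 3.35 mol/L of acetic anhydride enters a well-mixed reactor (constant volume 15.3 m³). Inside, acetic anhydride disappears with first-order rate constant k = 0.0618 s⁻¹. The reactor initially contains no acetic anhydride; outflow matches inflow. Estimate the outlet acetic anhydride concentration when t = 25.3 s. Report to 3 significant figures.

Species balance: V dC/dt = Q C_in − Q C − k V C.
dC/dt = (Q/V) C_in − (Q/V + k) C; effective rate a = Q/V + k = 0.036340 + 0.0618 = 0.098140 s⁻¹.
C_ss = Q C_in/(Q + kV) = 1.2405 mol/L; C(t) = C_ss + (C₀ − C_ss) e^(−a t).
C(25.3) = 1.2405 + (-1.2405)·e^(−0.098140·25.3) = 1.2405 + (-1.2405)·0.083497 = 1.1369 mol/L.

1.14 mol/L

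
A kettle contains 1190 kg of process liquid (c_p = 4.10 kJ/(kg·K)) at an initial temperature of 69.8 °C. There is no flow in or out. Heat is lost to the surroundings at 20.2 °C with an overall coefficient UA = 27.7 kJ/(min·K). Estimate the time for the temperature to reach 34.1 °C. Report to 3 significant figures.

Lumped-capacitance energy balance: M c_p dT/dt = UA(T_amb − T).
τ = M c_p/UA = 176.14 min; T_ss = T_amb = 20.200 °C.
T(t) = T_ss + (T₀ − T_ss)e^(−t/τ); set T = 34.1:
t = −τ ln[(T − T_ss)/(T₀ − T_ss)] = −176.14 · ln(0.28024) = 224.06 min.

224 min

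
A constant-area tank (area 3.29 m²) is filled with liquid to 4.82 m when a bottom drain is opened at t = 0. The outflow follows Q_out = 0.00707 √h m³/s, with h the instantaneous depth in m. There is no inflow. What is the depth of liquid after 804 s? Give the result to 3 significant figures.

1.77 m

Mass balance (ρ constant): A dh/dt = −0.00707 √h.
Separate and integrate: 2(√h − √h₀) = −(0.00707/A) t.
√h = √4.82 − 0.00707·804/(2·3.29) = 2.1954 − 0.86387 = 1.3316.
h = 1.3316² = 1.7731 m.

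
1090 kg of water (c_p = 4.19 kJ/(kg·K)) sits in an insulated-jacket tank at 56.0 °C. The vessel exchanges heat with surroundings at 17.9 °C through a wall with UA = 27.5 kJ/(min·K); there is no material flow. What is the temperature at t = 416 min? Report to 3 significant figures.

M c_p dT/dt = −UA(T − T_amb).
dT/dt = (T_ss − T)/τ with T_ss = T_amb = 17.900 °C, τ = M c_p/UA = 1090·4.19/27.5 = 166.08 min.
Solution: T(t) = T_ss + (T₀ − T_ss) e^(−t/τ).
T(416) = 17.900 + (38.100)·0.081686 = 21.012 °C.

21.0 °C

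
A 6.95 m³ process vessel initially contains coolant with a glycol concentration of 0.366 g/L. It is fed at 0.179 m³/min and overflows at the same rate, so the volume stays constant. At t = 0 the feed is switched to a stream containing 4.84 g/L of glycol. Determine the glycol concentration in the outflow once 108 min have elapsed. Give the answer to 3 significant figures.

4.56 g/L

Accumulation = in − out for the solute gives V dC/dt = Q(C_in − C).
Time constant τ = V/Q = 6.95/0.179 = 38.827 min.
This is linear first-order; C(t) = C_in + (C₀ − C_in) e^(−t/τ).
C(108) = 4.84 + (0.366 − 4.84)·e^(−108/38.827) = 4.84 + (-4.4740)·0.061940 = 4.5629 g/L.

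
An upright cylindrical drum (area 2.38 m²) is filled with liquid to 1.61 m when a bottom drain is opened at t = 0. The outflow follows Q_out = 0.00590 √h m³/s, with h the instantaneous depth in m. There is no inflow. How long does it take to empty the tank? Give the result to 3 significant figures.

Volume balance on the tank: A dh/dt = −0.00590 √h.
Separate and integrate: 2(√h − √h₀) = −(0.00590/A) t.
Tank is empty when √h = 0: t_empty = 2A√h₀/0.00590.
t_empty = 2·2.38·√1.61/0.00590 = 4.7600·1.2689/0.00590 = 1023.7 s.

1020 s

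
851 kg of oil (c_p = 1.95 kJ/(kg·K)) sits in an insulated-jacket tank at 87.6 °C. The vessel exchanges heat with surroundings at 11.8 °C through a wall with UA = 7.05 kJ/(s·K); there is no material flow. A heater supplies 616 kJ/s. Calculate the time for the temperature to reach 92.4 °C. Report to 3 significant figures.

126 s

Unsteady energy balance on the tank contents: M c_p dT/dt = −UA(T − T_amb) + Q̇.
τ = M c_p/UA = 235.38 s; T_ss = T_amb + Q̇/UA = 11.8 + 616/7.05 = 99.176 °C.
T(t) = T_ss + (T₀ − T_ss)e^(−t/τ); set T = 92.4:
t = −τ ln[(T − T_ss)/(T₀ − T_ss)] = −235.38 · ln(0.58534) = 126.06 s.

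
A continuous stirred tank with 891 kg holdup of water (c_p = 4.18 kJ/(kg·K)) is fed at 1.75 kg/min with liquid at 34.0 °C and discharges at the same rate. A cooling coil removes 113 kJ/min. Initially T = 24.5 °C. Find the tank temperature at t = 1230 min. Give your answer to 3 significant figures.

19.1 °C

M c_p dT/dt = ṁ c_p (T_in − T) − Q̇.
τ = M/ṁ = 509.14 min; T_ss = T_in − Q̇/(ṁ c_p) = 34.0 − 113/(1.75·4.18) = 18.552 °C.
Solution: T(t) = T_ss + (T₀ − T_ss) e^(−t/τ).
T(1230) = 18.552 + (5.9477)·e^(−1230/509.14) = 18.552 + (5.9477)·0.089294 = 19.083 °C.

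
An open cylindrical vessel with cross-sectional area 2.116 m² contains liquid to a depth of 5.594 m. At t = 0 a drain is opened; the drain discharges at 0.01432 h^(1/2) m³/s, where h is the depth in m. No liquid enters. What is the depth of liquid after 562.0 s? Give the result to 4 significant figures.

0.2148 m

A dh/dt = −Q_out = −0.01432 √h.
This is separable: 2 d(√h)/dt = −0.01432/A, so √h = √h₀ − (0.01432/(2A)) t.
√h = √5.594 − 0.01432·562.0/(2·2.116) = 2.36516 − 1.90166 = 0.463500.
h = 0.463500² = 0.214833 m.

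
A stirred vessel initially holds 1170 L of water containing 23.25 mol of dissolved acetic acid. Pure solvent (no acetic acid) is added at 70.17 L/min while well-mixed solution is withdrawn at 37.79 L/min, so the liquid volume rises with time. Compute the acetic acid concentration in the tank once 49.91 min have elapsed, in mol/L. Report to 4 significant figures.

Total volume: dV/dt = Q_in − Q_out = 32.3800 L/min, so V(t) = 1170 + 32.3800 t and V(49.91) = 2786.09 L.
No acetic acid enters, so dm/dt = −Q_out · (m/V).
dm/m = −Q_out dt/(V₀ + 32.3800 t); integrating gives ln(m/m₀) = −(Q_out/(Q_in−Q_out)) ln(V/V₀).
m = m₀ (V₀/V)^(Q_out/(Q_in−Q_out)) = 23.25 × (1170/2786.09)^(1.16708) = 8.44613 mol.
C = m/V = 8.44613/2786.09 = 0.00303154 mol/L.

0.003032 mol/L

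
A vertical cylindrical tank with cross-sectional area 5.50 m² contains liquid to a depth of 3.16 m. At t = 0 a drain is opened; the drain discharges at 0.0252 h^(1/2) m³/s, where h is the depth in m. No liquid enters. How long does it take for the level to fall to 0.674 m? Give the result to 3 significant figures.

418 s

A dh/dt = −Q_out = −0.0252 √h.
∫ h^(−1/2) dh = −(0.0252/A) ∫ dt, giving 2√h = 2√h₀ − (0.0252/A) t.
t = 2A(√h₀ − √h)/0.0252 = 2·5.50·(√3.16 − √0.674)/0.0252
  = 11.000 × (1.7776 − 0.82098) / 0.0252 = 417.59 s.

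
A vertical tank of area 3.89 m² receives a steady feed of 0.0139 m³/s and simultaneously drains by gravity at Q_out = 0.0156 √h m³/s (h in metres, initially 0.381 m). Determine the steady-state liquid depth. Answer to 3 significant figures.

Volume balance on the tank: A dh/dt = Q_in − 0.0156 √h. At steady state dh/dt = 0:
Q_in = 0.0156 √h_ss ⇒ √h_ss = 0.0139/0.0156 = 0.89103.
h_ss = 0.89103² = 0.79393 m. (Since h₀ = 0.381 m < h_ss, the level will rise toward this value.)

0.794 m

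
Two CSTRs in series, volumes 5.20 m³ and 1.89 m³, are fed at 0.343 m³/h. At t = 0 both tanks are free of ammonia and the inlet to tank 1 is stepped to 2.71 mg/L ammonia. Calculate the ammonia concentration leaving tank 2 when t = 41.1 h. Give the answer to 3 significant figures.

Each tank obeys Vᵢ dCᵢ/dt = Q(Cᵢ₋₁ − Cᵢ), so τᵢ = Vᵢ/Q.
τ₁ = 5.20/0.343 = 15.160 h; τ₂ = 1.89/0.343 = 5.5102 h.
Solving the cascade with C₁(0)=C₂(0)=0 gives C₂(t) = C_in[1 − (τ₁ e^(−t/τ₁) − τ₂ e^(−t/τ₂))/(τ₁ − τ₂)].
At t = 41.1: e^(−t/τ₁) = 0.066469, e^(−t/τ₂) = 0.00057630.
C₂ = 2.71·[1 − (15.160·0.066469 − 5.5102·0.00057630)/(9.6501)] = 2.71·0.89591 = 2.4279 mg/L.

2.43 mg/L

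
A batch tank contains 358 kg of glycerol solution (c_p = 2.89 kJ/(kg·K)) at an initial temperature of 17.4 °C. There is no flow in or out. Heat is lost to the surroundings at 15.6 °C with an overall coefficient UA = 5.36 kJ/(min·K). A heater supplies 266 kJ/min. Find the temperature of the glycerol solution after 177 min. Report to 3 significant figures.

M c_p dT/dt = −UA(T − T_amb) + Q̇.
dT/dt = (T_ss − T)/τ with T_ss = T_amb + Q̇/UA = 15.6 + 266/5.36 = 65.227 °C, τ = M c_p/UA = 358·2.89/5.36 = 193.03 min.
T approaches T_ss exponentially: T(t) = T_ss + (T₀ − T_ss) e^(−t/τ).
T(177) = 65.227 + (-47.827)·0.39973 = 46.109 °C.

46.1 °C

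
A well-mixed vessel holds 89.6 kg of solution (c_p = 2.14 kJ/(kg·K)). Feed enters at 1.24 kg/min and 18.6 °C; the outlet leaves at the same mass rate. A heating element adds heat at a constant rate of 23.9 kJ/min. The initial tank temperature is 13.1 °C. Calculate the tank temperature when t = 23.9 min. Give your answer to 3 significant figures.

Heat balance on the well-mixed liquid: M c_p dT/dt = ṁ c_p (T_in − T) + 23.9.
τ = M/ṁ = 72.258 min; T_ss = T_in + Q̇/(ṁ c_p) = 18.6 + 23.9/(1.24·2.14) = 27.607 °C.
Solution: T(t) = T_ss + (T₀ − T_ss) e^(−t/τ).
T(23.9) = 27.607 + (-14.507)·e^(−23.9/72.258) = 27.607 + (-14.507)·0.71838 = 17.185 °C.

17.2 °C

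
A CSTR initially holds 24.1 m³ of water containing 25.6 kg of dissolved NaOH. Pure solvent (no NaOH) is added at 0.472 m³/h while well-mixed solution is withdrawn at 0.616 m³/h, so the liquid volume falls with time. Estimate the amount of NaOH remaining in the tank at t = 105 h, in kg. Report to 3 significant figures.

Let m(t) be the amount of NaOH. Volume: V(t) = V₀ + (Q_in − Q_out) t = 24.1 − 0.14400 t; V(105) = 8.9800 m³.
Species balance (pure solvent in): dm/dt = −Q_out · m/V(t).
dm/m = −Q_out dt/(V₀ − 0.14400 t); integrating gives ln(m/m₀) = −(Q_out/(Q_in−Q_out)) ln(V/V₀).
m = m₀ (V₀/V)^(Q_out/(Q_in−Q_out)) = 25.6 × (24.1/8.9800)^(-4.2778) = 0.37513 kg.

0.375 kg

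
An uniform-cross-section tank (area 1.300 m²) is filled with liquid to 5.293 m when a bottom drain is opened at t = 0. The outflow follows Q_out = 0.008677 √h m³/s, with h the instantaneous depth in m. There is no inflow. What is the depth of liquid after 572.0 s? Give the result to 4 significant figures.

0.1534 m

With no inflow, A dh/dt = −0.008677 √h.
Separate and integrate: 2(√h − √h₀) = −(0.008677/A) t.
√h = √5.293 − 0.008677·572.0/(2·1.300) = 2.30065 − 1.90894 = 0.391712.
h = 0.391712² = 0.153438 m.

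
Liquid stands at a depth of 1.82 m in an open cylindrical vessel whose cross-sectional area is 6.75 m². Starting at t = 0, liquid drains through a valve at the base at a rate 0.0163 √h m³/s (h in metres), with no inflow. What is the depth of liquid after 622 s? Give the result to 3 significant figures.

0.358 m

A dh/dt = −Q_out = −0.0163 √h.
∫ h^(−1/2) dh = −(0.0163/A) ∫ dt, giving 2√h = 2√h₀ − (0.0163/A) t.
√h = √1.82 − 0.0163·622/(2·6.75) = 1.3491 − 0.75101 = 0.59807.
h = 0.59807² = 0.35768 m.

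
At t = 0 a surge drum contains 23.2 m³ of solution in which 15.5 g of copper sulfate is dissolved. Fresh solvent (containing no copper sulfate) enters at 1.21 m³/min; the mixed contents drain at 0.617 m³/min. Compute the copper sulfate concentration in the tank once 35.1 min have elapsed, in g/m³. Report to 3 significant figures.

Let m(t) be the amount of copper sulfate. Volume: V(t) = V₀ + (Q_in − Q_out) t = 23.2 + 0.59300 t; V(35.1) = 44.014 m³.
Species balance (pure solvent in): dm/dt = −Q_out · m/V(t).
dm/m = −Q_out dt/(V₀ + 0.59300 t); integrating gives ln(m/m₀) = −(Q_out/(Q_in−Q_out)) ln(V/V₀).
m = m₀ (V₀/V)^(Q_out/(Q_in−Q_out)) = 15.5 × (23.2/44.014)^(1.0405) = 7.9610 g.
C = m/V = 7.9610/44.014 = 0.18087 g/m³.

0.181 g/m³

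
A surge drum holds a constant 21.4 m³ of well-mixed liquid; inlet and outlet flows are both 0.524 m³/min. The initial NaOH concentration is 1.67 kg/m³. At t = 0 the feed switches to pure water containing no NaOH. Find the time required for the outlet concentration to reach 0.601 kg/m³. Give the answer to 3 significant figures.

41.7 min

Mass balance on the solute (V constant): V dC/dt = Q(C_in − C), so τ = V/Q = 40.840 min.
C(t) = C_in + (C₀ − C_in) e^(−t/τ). Set C = 0.601 and solve for t:
e^(−t/τ) = (C − C_in)/(C₀ − C_in) = (0.601 − 0)/(1.67 − 0) = 0.35988
t = −τ ln(…) = 40.840 × 1.0220 = 41.738 min.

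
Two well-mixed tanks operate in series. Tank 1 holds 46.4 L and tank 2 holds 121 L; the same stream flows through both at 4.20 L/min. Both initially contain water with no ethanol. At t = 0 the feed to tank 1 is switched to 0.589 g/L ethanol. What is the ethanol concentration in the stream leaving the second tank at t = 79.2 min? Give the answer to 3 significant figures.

Each tank obeys Vᵢ dCᵢ/dt = Q(Cᵢ₋₁ − Cᵢ), so τᵢ = Vᵢ/Q.
τ₁ = 46.4/4.20 = 11.048 min; τ₂ = 121/4.20 = 28.810 min.
Solving the cascade with C₁(0)=C₂(0)=0 gives C₂(t) = C_in[1 − (τ₁ e^(−t/τ₁) − τ₂ e^(−t/τ₂))/(τ₁ − τ₂)].
At t = 79.2: e^(−t/τ₁) = 0.00077012, e^(−t/τ₂) = 0.063986.
C₂ = 0.589·[1 − (11.048·0.00077012 − 28.810·0.063986)/(-17.762)] = 0.589·0.89669 = 0.52815 g/L.

0.528 g/L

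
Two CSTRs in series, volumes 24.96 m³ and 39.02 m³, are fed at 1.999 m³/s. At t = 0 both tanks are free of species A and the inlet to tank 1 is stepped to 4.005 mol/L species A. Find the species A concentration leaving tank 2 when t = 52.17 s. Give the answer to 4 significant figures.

Each tank obeys Vᵢ dCᵢ/dt = Q(Cᵢ₋₁ − Cᵢ), so τᵢ = Vᵢ/Q.
τ₁ = 24.96/1.999 = 12.4862 s; τ₂ = 39.02/1.999 = 19.5198 s.
Tank 1: C₁ = C_in(1 − e^(−t/τ₁)). Tank 2 (τ₁ ≠ τ₂): C₂ = C_in[1 − (τ₁ e^(−t/τ₁) − τ₂ e^(−t/τ₂))/(τ₁ − τ₂)].
At t = 52.17: e^(−t/τ₁) = 0.0153261, e^(−t/τ₂) = 0.0690671.
C₂ = 4.005·[1 − (12.4862·0.0153261 − 19.5198·0.0690671)/(-7.03352)] = 4.005·0.835529 = 3.34629 mol/L.

3.346 mol/L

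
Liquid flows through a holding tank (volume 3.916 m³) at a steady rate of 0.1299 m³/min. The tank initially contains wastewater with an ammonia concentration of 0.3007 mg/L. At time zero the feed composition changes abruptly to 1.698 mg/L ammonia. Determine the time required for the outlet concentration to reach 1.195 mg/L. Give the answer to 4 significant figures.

30.80 min

Species balance: V dC/dt = Q(C_in − C) ⇒ τ = V/Q = 30.1463 min.
C(t) = C_in + (C₀ − C_in) e^(−t/τ). Set C = 1.195 and solve for t:
e^(−t/τ) = (C − C_in)/(C₀ − C_in) = (1.195 − 1.698)/(0.3007 − 1.698) = 0.359980
t = −τ ln(…) = 30.1463 × 1.02171 = 30.8006 min.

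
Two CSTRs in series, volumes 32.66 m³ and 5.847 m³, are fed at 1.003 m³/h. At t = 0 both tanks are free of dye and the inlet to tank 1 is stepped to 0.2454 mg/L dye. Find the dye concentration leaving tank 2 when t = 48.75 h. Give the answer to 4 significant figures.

0.1785 mg/L

Time constants: τᵢ = Vᵢ/Q for each well-mixed tank.
τ₁ = 32.66/1.003 = 32.5623 h; τ₂ = 5.847/1.003 = 5.82951 h.
Solving the cascade with C₁(0)=C₂(0)=0 gives C₂(t) = C_in[1 − (τ₁ e^(−t/τ₁) − τ₂ e^(−t/τ₂))/(τ₁ − τ₂)].
At t = 48.75: e^(−t/τ₁) = 0.223772, e^(−t/τ₂) = 0.000233432.
C₂ = 0.2454·[1 − (32.5623·0.223772 − 5.82951·0.000233432)/(26.7328)] = 0.2454·0.727482 = 0.178524 mg/L.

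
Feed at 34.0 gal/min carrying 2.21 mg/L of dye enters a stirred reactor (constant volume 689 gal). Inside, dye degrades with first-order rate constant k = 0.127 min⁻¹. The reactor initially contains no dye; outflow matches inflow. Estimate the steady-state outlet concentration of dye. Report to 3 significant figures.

0.618 mg/L

V dC/dt = Q(C_in − C) − k V C.
At steady state: 0 = Q C_in − (Q + kV) C_ss, so C_ss = Q C_in/(Q + kV).
C_ss = 34.0·2.21/(34.0 + 0.127·689) = 75.140/121.50 = 0.61842 mg/L.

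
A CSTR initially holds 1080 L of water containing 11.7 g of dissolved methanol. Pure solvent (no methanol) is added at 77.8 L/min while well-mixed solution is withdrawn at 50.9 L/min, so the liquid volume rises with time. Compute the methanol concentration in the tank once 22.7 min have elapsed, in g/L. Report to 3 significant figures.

Total volume: dV/dt = Q_in − Q_out = 26.900 L/min, so V(t) = 1080 + 26.900 t and V(22.7) = 1690.6 L.
Species balance (pure solvent in): dm/dt = −Q_out · m/V(t).
Separate: dm/m = −Q_out dt/V(t) ⇒ ln(m/m₀) = −(Q_out/(Q_in−Q_out)) ln(V/V₀).
m = m₀ (V₀/V)^(Q_out/(Q_in−Q_out)) = 11.7 × (1080/1690.6)^(1.8922) = 5.0109 g.
C = m/V = 5.0109/1690.6 = 0.0029639 g/L.

0.00296 g/L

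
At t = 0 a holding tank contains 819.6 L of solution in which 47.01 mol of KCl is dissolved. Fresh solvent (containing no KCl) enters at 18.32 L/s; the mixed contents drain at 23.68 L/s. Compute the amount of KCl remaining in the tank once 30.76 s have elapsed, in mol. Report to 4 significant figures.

17.43 mol

Let m(t) be the amount of KCl. Volume: V(t) = V₀ + (Q_in − Q_out) t = 819.6 − 5.36000 t; V(30.76) = 654.726 L.
Species balance (pure solvent in): dm/dt = −Q_out · m/V(t).
Separate: dm/m = −Q_out dt/V(t) ⇒ ln(m/m₀) = −(Q_out/(Q_in−Q_out)) ln(V/V₀).
m = m₀ (V₀/V)^(Q_out/(Q_in−Q_out)) = 47.01 × (819.6/654.726)^(-4.41791) = 17.4284 mol.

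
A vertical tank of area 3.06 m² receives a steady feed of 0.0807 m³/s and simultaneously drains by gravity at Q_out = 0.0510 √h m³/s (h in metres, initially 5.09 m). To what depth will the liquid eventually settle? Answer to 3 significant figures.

2.50 m

A dh/dt = Q_in − 0.0510 √h. Steady state requires inflow = outflow:
Q_in = 0.0510 √h_ss ⇒ √h_ss = 0.0807/0.0510 = 1.5824.
h_ss = 1.5824² = 2.5038 m. (Since h₀ = 5.09 m > h_ss, the level will fall toward this value.)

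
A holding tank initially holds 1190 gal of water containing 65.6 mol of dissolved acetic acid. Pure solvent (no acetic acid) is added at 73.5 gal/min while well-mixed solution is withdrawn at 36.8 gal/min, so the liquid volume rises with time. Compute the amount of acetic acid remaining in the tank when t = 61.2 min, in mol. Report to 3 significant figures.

22.7 mol

Let m(t) be the amount of acetic acid. Volume: V(t) = V₀ + (Q_in − Q_out) t = 1190 + 36.700 t; V(61.2) = 3436.0 gal.
No acetic acid enters, so dm/dt = −Q_out · (m/V).
dm/m = −Q_out dt/(V₀ + 36.700 t); integrating gives ln(m/m₀) = −(Q_out/(Q_in−Q_out)) ln(V/V₀).
m = m₀ (V₀/V)^(Q_out/(Q_in−Q_out)) = 65.6 × (1190/3436.0)^(1.0027) = 22.654 mol.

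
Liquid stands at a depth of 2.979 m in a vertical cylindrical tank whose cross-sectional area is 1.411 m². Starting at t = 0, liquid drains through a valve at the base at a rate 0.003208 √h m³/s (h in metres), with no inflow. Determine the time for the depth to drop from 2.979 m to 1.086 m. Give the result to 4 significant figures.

With no inflow, A dh/dt = −0.003208 √h.
This is separable: 2 d(√h)/dt = −0.003208/A, so √h = √h₀ − (0.003208/(2A)) t.
t = 2A(√h₀ − √h)/0.003208 = 2·1.411·(√2.979 − √1.086)/0.003208
  = 2.82200 × (1.72598 − 1.04211) / 0.003208 = 601.579 s.

601.6 s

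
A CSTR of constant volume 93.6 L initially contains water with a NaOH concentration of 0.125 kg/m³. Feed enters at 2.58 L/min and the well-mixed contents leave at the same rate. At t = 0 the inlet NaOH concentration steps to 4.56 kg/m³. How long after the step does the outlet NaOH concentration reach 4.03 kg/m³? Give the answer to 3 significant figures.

77.1 min

Species balance on the tank: V dC/dt = Q(C_in − C), so τ = V/Q = 36.279 min.
C(t) = C_in + (C₀ − C_in) e^(−t/τ). Set C = 4.03 and solve for t:
e^(−t/τ) = (C − C_in)/(C₀ − C_in) = (4.03 − 4.56)/(0.125 − 4.56) = 0.11950
t = −τ ln(…) = 36.279 × 2.1244 = 77.071 min.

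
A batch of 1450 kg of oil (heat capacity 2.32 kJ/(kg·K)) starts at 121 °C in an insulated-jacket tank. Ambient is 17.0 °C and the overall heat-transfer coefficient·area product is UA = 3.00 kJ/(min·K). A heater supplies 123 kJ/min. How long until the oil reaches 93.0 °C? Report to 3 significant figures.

M c_p dT/dt = −UA(T − T_amb) + Q̇.
τ = M c_p/UA = 1121.3 min; T_ss = T_amb + Q̇/UA = 17.0 + 123/3.00 = 58.000 °C.
T(t) = T_ss + (T₀ − T_ss)e^(−t/τ); set T = 93.0:
t = −τ ln[(T − T_ss)/(T₀ − T_ss)] = −1121.3 · ln(0.55556) = 659.10 min.

659 min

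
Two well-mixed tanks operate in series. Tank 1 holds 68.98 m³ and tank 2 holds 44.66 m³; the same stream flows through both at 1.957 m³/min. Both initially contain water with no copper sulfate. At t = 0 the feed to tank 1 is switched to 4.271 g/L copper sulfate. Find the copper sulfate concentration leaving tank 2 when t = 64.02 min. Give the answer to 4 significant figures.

2.775 g/L

Time constants: τᵢ = Vᵢ/Q for each well-mixed tank.
τ₁ = 68.98/1.957 = 35.2478 min; τ₂ = 44.66/1.957 = 22.8206 min.
Tank 1: C₁ = C_in(1 − e^(−t/τ₁)). Tank 2 (τ₁ ≠ τ₂): C₂ = C_in[1 − (τ₁ e^(−t/τ₁) − τ₂ e^(−t/τ₂))/(τ₁ − τ₂)].
At t = 64.02: e^(−t/τ₁) = 0.162629, e^(−t/τ₂) = 0.0604853.
C₂ = 4.271·[1 − (35.2478·0.162629 − 22.8206·0.0604853)/(12.4272)] = 4.271·0.649799 = 2.77529 g/L.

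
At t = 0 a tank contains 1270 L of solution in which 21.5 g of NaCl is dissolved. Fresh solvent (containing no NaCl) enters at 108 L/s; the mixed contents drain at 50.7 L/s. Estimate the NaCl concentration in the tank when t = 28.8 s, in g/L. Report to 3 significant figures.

Total volume: dV/dt = Q_in − Q_out = 57.300 L/s, so V(t) = 1270 + 57.300 t and V(28.8) = 2920.2 L.
Species balance (pure solvent in): dm/dt = −Q_out · m/V(t).
dm/m = −Q_out dt/(V₀ + 57.300 t); integrating gives ln(m/m₀) = −(Q_out/(Q_in−Q_out)) ln(V/V₀).
m = m₀ (V₀/V)^(Q_out/(Q_in−Q_out)) = 21.5 × (1270/2920.2)^(0.88482) = 10.291 g.
C = m/V = 10.291/2920.2 = 0.0035242 g/L.

0.00352 g/L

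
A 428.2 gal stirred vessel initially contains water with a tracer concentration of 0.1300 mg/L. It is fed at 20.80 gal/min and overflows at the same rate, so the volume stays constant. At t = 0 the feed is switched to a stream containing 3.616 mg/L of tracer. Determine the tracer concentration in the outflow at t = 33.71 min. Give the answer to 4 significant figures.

2.938 mg/L

Accumulation = in − out for the solute gives V dC/dt = Q(C_in − C).
Rewrite as dC/dt + C/τ = C_in/τ, τ = V/Q = 20.5865 min.
Solution: C(t) = C_in + (C₀ − C_in) e^(−t/τ).
C(33.71) = 3.616 + (0.1300 − 3.616)·e^(−33.71/20.5865) = 3.616 + (-3.48600)·0.194470 = 2.93808 mg/L.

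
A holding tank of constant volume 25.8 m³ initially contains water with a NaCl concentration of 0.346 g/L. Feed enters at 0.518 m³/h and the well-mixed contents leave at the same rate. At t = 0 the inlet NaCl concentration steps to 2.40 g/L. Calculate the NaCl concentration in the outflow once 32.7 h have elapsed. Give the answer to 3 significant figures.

Mass balance on the solute (V constant): V dC/dt = Q(C_in − C).
Time constant τ = V/Q = 25.8/0.518 = 49.807 h.
This is linear first-order; C(t) = C_in + (C₀ − C_in) e^(−t/τ).
C(32.7) = 2.40 + (0.346 − 2.40)·e^(−32.7/49.807) = 2.40 + (-2.0540)·0.51865 = 1.3347 g/L.

1.33 g/L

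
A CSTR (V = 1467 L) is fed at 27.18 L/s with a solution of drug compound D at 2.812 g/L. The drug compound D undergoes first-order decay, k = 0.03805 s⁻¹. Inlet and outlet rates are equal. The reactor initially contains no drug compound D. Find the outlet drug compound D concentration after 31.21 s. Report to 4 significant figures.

Species balance: V dC/dt = Q C_in − Q C − k V C.
This is linear with rate a = Q/V + k = 0.0565776 s⁻¹.
C_ss = Q C_in/(Q + kV) = 0.920853 g/L; C(t) = C_ss + (C₀ − C_ss) e^(−a t).
C(31.21) = 0.920853 + (-0.920853)·e^(−0.0565776·31.21) = 0.920853 + (-0.920853)·0.171052 = 0.763339 g/L.

0.7633 g/L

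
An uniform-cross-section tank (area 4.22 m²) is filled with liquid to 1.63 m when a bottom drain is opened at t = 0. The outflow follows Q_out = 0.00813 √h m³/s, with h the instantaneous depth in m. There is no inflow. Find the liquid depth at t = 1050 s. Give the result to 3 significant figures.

With no inflow, A dh/dt = −0.00813 √h.
This is separable: 2 d(√h)/dt = −0.00813/A, so √h = √h₀ − (0.00813/(2A)) t.
√h = √1.63 − 0.00813·1050/(2·4.22) = 1.2767 − 1.0114 = 0.26528.
h = 0.26528² = 0.070374 m.

0.0704 m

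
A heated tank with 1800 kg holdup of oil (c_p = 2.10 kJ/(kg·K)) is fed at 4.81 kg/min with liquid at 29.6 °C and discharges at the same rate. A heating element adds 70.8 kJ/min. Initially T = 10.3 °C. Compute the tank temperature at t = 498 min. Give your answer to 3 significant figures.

M c_p dT/dt = ṁ c_p (T_in − T) + Q̇.
τ = M/ṁ = 374.22 min; T_ss = T_in + Q̇/(ṁ c_p) = 29.6 + 70.8/(4.81·2.10) = 36.609 °C.
This is linear first-order; T(t) = T_ss + (T₀ − T_ss) e^(−t/τ).
T(498) = 36.609 + (-26.309)·e^(−498/374.22) = 36.609 + (-26.309)·0.26427 = 29.656 °C.

29.7 °C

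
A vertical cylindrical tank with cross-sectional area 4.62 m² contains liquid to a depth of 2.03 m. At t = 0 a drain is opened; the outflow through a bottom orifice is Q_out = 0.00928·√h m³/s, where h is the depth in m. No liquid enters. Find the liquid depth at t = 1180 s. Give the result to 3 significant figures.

0.0574 m

A dh/dt = −Q_out = −0.00928 √h.
Separate and integrate: 2(√h − √h₀) = −(0.00928/A) t.
√h = √2.03 − 0.00928·1180/(2·4.62) = 1.4248 − 1.1851 = 0.23967.
h = 0.23967² = 0.057443 m.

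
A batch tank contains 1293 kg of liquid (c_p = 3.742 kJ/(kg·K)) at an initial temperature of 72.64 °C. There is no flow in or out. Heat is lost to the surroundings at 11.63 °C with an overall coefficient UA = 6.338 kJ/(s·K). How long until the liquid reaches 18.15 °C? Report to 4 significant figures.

Heat balance on the well-mixed liquid: M c_p dT/dt = −UA(T − T_amb).
τ = M c_p/UA = 763.396 s; T_ss = T_amb = 11.6300 °C.
T(t) = T_ss + (T₀ − T_ss)e^(−t/τ); set T = 18.15:
t = −τ ln[(T − T_ss)/(T₀ − T_ss)] = −763.396 · ln(0.106868) = 1707.08 s.

1707 s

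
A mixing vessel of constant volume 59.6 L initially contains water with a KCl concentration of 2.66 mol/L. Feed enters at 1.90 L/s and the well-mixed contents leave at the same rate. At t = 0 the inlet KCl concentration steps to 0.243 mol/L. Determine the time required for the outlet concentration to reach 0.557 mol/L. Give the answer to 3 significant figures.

Species balance on the tank: V dC/dt = Q(C_in − C), so τ = V/Q = 31.368 s.
C(t) = C_in + (C₀ − C_in) e^(−t/τ). Set C = 0.557 and solve for t:
e^(−t/τ) = (C − C_in)/(C₀ − C_in) = (0.557 − 0.243)/(2.66 − 0.243) = 0.12991
t = −τ ln(…) = 31.368 × 2.0409 = 64.019 s.

64.0 s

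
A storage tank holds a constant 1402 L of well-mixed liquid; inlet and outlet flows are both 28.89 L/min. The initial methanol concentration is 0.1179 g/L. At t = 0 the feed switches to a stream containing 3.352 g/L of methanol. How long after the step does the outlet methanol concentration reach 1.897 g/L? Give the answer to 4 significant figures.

38.76 min

Species balance: V dC/dt = Q(C_in − C) ⇒ τ = V/Q = 48.5289 min.
C(t) = C_in + (C₀ − C_in) e^(−t/τ). Set C = 1.897 and solve for t:
e^(−t/τ) = (C − C_in)/(C₀ − C_in) = (1.897 − 3.352)/(0.1179 − 3.352) = 0.449893
t = −τ ln(…) = 48.5289 × 0.798745 = 38.7622 min.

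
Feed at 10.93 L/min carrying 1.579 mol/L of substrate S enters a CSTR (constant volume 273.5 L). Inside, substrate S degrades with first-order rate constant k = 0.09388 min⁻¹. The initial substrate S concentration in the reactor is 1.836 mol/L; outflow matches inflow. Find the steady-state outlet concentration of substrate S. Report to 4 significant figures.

Species balance: V dC/dt = Q C_in − Q C − k V C.
Steady state (dC/dt = 0): C_ss = Q C_in/(Q + kV) = C_in/(1 + kV/Q).
C_ss = 10.93·1.579/(10.93 + 0.09388·273.5) = 17.2585/36.6062 = 0.471463 mol/L.

0.4715 mol/L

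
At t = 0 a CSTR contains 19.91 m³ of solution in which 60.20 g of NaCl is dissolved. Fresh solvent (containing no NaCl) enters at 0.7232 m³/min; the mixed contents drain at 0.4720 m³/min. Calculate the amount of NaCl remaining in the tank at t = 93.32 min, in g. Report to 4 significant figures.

13.95 g

Let m(t) be the amount of NaCl. Volume: V(t) = V₀ + (Q_in − Q_out) t = 19.91 + 0.251200 t; V(93.32) = 43.3520 m³.
No NaCl enters, so dm/dt = −Q_out · (m/V).
dm/m = −Q_out dt/(V₀ + 0.251200 t); integrating gives ln(m/m₀) = −(Q_out/(Q_in−Q_out)) ln(V/V₀).
m = m₀ (V₀/V)^(Q_out/(Q_in−Q_out)) = 60.20 × (19.91/43.3520)^(1.87898) = 13.9514 g.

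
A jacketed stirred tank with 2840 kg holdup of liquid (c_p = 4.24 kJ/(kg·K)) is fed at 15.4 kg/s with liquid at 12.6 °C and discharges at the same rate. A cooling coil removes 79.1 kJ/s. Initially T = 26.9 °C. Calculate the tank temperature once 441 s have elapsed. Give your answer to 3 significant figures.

M c_p dT/dt = ṁ c_p (T_in − T) − Q̇.
Rearrange: dT/dt = (T_ss − T)/τ with τ = M/ṁ = 184.42 s and T_ss = T_in − Q̇/(ṁ c_p) = 11.389 °C.
T approaches T_ss exponentially: T(t) = T_ss + (T₀ − T_ss) e^(−t/τ).
T(441) = 11.389 + (15.511)·e^(−441/184.42) = 11.389 + (15.511)·0.091507 = 12.808 °C.

12.8 °C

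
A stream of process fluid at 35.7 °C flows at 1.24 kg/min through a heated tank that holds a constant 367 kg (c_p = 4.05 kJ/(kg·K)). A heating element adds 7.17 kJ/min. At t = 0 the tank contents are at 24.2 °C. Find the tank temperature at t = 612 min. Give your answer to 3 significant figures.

First-law balance (no shaft work): M c_p dT/dt = ṁ c_p (T_in − T) + 7.17.
Rearrange: dT/dt = (T_ss − T)/τ with τ = M/ṁ = 295.97 min and T_ss = T_in + Q̇/(ṁ c_p) = 37.128 °C.
Integrating: T(t) = T_ss + (T₀ − T_ss) e^(−t/τ).
T(612) = 37.128 + (-12.928)·e^(−612/295.97) = 37.128 + (-12.928)·0.12646 = 35.493 °C.

35.5 °C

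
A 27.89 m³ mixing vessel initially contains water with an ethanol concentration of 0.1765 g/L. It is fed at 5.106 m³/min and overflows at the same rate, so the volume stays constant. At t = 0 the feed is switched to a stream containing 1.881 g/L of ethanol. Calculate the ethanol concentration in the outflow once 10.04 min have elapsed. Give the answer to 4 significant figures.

1.610 g/L

Mass balance on the solute (V constant): V dC/dt = Q(C_in − C).
Time constant τ = V/Q = 27.89/5.106 = 5.46220 min.
This is linear first-order; C(t) = C_in + (C₀ − C_in) e^(−t/τ).
C(10.04) = 1.881 + (0.1765 − 1.881)·e^(−10.04/5.46220) = 1.881 + (-1.70450)·0.159122 = 1.60978 g/L.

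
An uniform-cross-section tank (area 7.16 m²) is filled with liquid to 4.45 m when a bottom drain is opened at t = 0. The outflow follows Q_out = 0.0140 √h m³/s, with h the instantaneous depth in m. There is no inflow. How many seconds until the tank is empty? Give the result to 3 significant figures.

2160 s

Mass balance (ρ constant): A dh/dt = −0.0140 √h.
Separate and integrate: 2(√h − √h₀) = −(0.0140/A) t.
Set h = 0: 2√h₀ = (0.0140/A) t_empty ⇒ t_empty = 2A√h₀/0.0140.
t_empty = 2·7.16·√4.45/0.0140 = 14.320·2.1095/0.0140 = 2157.7 s.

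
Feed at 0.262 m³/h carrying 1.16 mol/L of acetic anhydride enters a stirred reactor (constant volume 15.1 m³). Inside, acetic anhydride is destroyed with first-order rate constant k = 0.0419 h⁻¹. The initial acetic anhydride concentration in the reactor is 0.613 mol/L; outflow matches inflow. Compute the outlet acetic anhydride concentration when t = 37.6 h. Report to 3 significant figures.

V dC/dt = Q(C_in − C) − k V C.
dC/dt = (Q/V) C_in − (Q/V + k) C; effective rate a = Q/V + k = 0.017351 + 0.0419 = 0.059251 h⁻¹.
C_ss = Q C_in/(Q + kV) = 0.33969 mol/L; C(t) = C_ss + (C₀ − C_ss) e^(−a t).
C(37.6) = 0.33969 + (0.27331)·e^(−0.059251·37.6) = 0.33969 + (0.27331)·0.10776 = 0.36914 mol/L.

0.369 mol/L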